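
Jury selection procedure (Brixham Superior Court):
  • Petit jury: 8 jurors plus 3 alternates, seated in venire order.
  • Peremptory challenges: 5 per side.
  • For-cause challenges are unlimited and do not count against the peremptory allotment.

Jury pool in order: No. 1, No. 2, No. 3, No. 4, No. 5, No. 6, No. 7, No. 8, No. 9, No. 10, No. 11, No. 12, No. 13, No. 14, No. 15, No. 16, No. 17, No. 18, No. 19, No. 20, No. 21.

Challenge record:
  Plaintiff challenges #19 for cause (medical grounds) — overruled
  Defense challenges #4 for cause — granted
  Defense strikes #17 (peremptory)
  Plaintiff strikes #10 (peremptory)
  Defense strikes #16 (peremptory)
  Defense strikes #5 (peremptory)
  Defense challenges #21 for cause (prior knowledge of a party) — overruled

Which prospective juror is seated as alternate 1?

Removed: #4, #5, #10, #16, #17. (#19, #21 stay — for-cause denied.)
Seating in order: seats 1–8 → #1, #2, #3, #6, #7, #8, #9, #11; alternates → #12, #13, #14.
So alternate 1 is #12.

12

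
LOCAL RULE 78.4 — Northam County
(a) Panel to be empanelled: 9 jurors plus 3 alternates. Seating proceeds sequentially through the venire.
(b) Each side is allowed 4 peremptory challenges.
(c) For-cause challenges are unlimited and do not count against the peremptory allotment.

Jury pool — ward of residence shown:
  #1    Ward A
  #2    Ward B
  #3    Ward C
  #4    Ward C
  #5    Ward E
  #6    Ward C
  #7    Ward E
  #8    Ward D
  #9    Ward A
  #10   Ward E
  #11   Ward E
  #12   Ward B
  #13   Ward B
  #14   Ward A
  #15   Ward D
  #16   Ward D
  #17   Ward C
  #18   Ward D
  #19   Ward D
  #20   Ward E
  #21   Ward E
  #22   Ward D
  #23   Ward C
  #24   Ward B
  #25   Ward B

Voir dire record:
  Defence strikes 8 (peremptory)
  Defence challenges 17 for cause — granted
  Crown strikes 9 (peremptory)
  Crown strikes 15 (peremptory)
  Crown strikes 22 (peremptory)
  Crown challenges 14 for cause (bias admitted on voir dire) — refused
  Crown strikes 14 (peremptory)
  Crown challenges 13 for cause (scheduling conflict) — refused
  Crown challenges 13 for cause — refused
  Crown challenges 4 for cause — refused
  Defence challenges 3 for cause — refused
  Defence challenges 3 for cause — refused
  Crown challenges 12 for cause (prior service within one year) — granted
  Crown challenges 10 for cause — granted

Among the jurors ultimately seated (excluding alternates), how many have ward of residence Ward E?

3

Removed: #8, #9, #10, #12, #14, #15, #17, #22.
Seated jurors 1–9: #1, #2, #3, #4, #5, #6, #7, #11, #13 (alternates #16, #18, #19 not counted).
Of those, in Ward E: #5, #7, #11 → 3.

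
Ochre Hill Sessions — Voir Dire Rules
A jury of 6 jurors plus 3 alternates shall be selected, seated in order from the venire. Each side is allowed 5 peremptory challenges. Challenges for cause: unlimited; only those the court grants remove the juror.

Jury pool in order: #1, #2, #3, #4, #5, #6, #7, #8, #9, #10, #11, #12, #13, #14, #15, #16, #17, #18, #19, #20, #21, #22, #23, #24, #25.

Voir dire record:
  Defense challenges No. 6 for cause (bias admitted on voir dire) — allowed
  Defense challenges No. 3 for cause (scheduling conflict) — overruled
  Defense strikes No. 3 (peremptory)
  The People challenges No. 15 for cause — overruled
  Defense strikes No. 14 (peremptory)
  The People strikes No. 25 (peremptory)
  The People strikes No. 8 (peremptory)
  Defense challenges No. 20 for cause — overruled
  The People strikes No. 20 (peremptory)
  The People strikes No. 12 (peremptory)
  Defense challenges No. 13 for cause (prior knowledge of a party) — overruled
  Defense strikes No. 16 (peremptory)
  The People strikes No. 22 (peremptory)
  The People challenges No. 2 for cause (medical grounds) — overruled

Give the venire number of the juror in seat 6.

9

Removed: #3, #6, #8, #12, #14, #16, #20, #22, #25. (#2, #13, #15 stay — for-cause denied.)
Filling seats in venire order through position 6: #1, #2, #4, #5, #7, #9.
So seat 6 is #9.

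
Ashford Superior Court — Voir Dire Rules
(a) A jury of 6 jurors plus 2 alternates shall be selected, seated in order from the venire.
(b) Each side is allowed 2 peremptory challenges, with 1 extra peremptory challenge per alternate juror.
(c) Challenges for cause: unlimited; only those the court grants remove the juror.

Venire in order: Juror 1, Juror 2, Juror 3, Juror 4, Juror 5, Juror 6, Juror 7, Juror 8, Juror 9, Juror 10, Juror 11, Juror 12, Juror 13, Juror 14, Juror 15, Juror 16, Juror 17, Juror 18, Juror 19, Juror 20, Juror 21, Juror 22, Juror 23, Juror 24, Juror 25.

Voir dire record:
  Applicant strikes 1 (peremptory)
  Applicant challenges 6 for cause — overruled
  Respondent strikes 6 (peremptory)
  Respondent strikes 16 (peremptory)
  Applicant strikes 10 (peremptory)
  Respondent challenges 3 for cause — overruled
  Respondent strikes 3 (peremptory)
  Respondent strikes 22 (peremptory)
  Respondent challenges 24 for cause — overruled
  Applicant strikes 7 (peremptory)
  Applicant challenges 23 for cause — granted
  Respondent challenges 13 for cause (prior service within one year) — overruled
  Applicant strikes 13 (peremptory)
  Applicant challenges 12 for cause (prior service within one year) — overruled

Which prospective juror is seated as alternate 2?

14

Removed: #1, #3, #6, #7, #10, #13, #16, #22, #23. (#12, #24 stay — for-cause denied.)
Filling seats in venire order through position 8: #2, #4, #5, #8, #9, #11, #12, #14.
So alternate 2 is #14.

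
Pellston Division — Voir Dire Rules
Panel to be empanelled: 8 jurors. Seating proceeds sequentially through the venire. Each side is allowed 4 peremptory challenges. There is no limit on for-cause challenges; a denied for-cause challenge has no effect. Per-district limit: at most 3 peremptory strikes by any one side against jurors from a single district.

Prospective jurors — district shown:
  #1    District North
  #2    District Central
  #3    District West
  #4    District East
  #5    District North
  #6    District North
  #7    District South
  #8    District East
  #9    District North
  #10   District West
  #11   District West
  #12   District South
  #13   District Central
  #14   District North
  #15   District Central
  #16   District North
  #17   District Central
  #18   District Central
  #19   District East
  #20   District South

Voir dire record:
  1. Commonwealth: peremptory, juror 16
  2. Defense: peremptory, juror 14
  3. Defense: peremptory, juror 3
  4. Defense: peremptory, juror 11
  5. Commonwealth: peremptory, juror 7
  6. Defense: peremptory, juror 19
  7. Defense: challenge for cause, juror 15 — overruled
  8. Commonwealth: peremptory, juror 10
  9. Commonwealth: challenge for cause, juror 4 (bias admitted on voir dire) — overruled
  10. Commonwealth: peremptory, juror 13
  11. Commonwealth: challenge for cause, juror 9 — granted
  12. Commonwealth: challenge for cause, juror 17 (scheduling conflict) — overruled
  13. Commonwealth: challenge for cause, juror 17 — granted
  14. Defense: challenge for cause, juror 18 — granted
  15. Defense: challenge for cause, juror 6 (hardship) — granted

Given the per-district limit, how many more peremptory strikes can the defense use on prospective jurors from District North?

0

Defense peremptories so far: #14, #3, #11, #19 — 4 of 4 used, 0 left overall.
Against District North: #14 — 1 used; per-district cap 3 leaves 2.
Binding limit: min(0, 2) = 0.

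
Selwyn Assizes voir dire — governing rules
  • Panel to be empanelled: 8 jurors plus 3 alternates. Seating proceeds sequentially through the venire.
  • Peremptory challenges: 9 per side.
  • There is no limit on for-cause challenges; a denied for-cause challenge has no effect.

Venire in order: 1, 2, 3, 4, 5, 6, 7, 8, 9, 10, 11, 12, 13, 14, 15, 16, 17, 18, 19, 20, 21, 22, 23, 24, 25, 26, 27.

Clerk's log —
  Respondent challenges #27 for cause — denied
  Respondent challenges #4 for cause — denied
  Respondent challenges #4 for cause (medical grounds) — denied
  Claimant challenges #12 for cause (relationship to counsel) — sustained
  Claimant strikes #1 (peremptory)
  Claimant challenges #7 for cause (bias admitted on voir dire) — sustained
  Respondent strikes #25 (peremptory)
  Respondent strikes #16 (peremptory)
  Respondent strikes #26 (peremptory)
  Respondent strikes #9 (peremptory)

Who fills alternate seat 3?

15

Removed: #1, #7, #9, #12, #16, #25, #26. (#4, #27 stay — for-cause denied.)
Seating in order: seats 1–8 → #2, #3, #4, #5, #6, #8, #10, #11; alternates → #13, #14, #15.
So alternate 3 is #15.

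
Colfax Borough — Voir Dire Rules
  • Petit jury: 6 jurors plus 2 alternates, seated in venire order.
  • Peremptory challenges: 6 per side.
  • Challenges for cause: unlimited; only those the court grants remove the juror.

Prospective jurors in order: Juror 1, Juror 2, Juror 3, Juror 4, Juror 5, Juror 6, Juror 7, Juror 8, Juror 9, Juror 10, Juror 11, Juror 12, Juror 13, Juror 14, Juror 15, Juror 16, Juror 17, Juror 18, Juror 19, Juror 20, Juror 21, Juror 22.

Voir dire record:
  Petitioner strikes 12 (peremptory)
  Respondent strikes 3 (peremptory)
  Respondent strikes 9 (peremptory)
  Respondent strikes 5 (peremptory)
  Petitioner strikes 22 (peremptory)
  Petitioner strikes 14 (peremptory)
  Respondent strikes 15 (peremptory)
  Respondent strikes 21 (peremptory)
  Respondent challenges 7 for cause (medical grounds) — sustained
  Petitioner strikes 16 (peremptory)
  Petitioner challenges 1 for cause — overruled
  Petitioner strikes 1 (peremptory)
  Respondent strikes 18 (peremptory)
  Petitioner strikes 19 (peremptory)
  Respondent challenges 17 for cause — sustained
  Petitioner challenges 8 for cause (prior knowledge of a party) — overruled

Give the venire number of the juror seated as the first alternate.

13

Removed: #1, #3, #5, #7, #9, #12, #14, #15, #16, #17, #18, #19, #21, #22. (#8 stays — for-cause denied.)
Seating in order: seats 1–6 → #2, #4, #6, #8, #10, #11; alternates → #13, #20.
So alternate 1 is #13.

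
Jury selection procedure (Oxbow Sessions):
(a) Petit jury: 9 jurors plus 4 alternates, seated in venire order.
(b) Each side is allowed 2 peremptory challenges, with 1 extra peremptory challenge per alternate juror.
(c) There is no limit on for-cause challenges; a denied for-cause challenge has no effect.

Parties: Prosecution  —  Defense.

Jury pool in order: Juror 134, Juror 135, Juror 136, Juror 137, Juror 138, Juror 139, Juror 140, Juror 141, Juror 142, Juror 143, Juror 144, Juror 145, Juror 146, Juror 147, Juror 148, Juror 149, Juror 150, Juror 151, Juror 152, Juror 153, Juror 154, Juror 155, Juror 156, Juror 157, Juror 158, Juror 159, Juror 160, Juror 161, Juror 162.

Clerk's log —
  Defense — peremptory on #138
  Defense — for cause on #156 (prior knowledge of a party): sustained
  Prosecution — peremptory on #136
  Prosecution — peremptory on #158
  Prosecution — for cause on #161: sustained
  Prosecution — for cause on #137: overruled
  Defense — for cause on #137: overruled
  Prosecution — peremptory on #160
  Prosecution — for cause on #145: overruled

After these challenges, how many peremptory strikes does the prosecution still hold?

3

Prosecution allotment: 2 base + 1 × 4 alternates = 6.
Prosecution peremptories used: #136, #158, #160 — 3 (for-cause on #161, #137, #145 don't count).
Remaining: 6 − 3 = 3.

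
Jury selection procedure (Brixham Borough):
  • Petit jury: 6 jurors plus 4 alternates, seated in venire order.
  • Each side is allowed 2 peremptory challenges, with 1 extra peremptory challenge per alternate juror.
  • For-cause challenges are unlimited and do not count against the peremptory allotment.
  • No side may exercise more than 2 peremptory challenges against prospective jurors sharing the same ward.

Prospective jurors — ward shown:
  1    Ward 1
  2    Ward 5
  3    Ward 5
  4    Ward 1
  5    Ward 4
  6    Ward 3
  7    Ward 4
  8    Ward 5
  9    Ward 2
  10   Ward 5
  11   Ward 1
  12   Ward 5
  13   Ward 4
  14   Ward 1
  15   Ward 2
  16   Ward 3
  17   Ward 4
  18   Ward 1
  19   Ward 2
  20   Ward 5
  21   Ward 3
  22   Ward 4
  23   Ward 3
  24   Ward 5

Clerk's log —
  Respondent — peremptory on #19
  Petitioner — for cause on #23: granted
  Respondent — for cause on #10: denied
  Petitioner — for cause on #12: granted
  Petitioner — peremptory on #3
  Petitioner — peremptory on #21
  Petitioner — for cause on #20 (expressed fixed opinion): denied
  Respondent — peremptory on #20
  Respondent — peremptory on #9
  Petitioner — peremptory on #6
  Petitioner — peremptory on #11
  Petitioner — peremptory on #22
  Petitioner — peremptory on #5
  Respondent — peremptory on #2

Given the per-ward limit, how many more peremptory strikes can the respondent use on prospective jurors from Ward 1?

2

Respondent peremptories so far: #19, #20, #9, #2 — 4 of 6 used, 2 left overall.
Against Ward 1: none yet — per-ward cap 2 leaves 2.
Binding limit: min(2, 2) = 2.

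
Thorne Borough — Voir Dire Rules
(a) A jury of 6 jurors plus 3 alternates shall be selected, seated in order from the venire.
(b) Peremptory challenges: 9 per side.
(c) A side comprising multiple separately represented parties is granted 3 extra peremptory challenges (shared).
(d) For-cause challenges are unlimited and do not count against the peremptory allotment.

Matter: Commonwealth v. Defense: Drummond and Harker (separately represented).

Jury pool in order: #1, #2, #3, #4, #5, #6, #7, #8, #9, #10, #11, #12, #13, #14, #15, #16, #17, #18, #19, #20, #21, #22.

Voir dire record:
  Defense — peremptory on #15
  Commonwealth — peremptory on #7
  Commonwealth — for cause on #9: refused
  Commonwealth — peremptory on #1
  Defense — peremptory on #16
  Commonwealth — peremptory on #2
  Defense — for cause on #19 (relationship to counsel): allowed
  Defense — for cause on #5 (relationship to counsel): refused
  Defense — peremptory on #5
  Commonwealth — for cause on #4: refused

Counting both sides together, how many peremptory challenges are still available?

Commonwealth allotment: 9. Defense allotment: 9 base + 3 multi-party = 12.
Commonwealth peremptories used: #7, #1, #2 — 3 (for-cause on #9, #4 don't count).
Defense peremptories used: #15, #16, #5 — 3 (for-cause on #19, #5 don't count).
Remaining: (9 − 3) + (12 − 3) = 15.

15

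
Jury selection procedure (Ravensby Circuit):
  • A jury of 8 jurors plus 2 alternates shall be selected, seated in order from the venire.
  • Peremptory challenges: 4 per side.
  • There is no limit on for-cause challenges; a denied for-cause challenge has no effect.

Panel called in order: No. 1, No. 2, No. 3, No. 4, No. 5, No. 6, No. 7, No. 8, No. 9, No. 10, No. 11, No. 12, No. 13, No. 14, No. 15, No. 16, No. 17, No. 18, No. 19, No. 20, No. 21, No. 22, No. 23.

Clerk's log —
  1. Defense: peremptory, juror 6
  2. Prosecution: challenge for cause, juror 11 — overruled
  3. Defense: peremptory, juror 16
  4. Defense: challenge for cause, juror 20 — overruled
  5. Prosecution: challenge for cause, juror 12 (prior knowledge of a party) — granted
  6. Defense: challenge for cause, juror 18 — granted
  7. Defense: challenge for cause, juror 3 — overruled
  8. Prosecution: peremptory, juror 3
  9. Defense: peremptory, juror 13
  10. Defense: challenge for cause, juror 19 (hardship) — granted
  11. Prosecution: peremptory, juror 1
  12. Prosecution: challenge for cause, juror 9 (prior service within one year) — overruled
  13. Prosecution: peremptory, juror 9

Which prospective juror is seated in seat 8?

Removed: #1, #3, #6, #9, #12, #13, #16, #18, #19. (#11, #20 stay — for-cause denied.)
Seating in order: seats 1–8 → #2, #4, #5, #7, #8, #10, #11, #14; alternates → #15, #17.
So seat 8 is #14.

14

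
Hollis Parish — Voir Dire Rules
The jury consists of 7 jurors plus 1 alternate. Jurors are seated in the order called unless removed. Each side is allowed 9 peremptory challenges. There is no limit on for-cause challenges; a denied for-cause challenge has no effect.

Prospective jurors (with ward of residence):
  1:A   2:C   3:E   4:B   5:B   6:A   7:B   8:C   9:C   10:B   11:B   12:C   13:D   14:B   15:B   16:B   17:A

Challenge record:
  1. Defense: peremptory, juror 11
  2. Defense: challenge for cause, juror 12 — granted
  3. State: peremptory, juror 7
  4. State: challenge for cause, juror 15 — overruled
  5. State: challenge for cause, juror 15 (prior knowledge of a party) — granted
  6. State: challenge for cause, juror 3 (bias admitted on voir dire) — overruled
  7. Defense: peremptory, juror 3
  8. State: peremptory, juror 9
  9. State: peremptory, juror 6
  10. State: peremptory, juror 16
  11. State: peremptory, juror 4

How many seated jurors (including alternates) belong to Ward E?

0

Removed: #3, #4, #6, #7, #9, #11, #12, #15, #16.
Seated (8 incl. alternates): #1, #2, #5, #8, #10, #13, #14, #17.
None of those are in Ward E → 0.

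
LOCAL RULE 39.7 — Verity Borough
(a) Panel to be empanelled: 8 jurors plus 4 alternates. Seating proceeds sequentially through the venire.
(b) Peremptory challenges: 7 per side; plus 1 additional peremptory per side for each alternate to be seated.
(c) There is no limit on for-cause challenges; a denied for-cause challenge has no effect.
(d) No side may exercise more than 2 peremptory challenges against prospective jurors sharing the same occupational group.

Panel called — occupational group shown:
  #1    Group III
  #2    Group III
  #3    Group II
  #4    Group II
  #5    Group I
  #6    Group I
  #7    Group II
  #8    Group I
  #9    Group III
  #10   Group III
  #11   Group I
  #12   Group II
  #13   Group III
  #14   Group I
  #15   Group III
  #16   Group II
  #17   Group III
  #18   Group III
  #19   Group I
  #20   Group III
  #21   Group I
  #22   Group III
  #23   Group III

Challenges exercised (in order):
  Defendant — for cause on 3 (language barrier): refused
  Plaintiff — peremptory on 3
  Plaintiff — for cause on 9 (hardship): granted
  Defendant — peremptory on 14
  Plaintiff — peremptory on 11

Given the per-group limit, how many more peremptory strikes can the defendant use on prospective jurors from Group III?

Defendant peremptories so far: #14 — 1 of 11 used, 10 left overall.
Against Group III: none yet — per-group cap 2 leaves 2.
Binding limit: min(10, 2) = 2.

2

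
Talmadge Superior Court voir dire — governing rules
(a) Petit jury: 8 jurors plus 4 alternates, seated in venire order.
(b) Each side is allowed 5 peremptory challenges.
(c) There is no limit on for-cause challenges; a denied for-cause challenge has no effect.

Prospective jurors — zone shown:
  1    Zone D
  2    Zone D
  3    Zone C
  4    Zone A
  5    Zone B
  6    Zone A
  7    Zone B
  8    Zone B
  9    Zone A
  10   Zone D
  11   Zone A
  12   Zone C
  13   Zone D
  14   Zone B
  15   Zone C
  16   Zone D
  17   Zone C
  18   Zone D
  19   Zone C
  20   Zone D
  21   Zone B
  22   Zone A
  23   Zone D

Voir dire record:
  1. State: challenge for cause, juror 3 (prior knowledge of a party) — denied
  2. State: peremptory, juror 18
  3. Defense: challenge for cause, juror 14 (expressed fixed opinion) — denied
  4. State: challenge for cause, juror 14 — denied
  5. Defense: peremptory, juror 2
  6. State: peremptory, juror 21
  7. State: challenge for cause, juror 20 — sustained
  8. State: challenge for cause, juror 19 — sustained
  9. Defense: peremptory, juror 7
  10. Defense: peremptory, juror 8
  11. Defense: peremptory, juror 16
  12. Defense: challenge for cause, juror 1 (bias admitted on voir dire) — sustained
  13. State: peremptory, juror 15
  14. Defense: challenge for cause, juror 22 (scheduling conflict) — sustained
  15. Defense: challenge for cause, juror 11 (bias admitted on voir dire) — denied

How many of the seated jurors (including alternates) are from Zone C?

3

Removed: #1, #2, #7, #8, #15, #16, #18, #19, #20, #21, #22.
Seated (12 incl. alternates): #3, #4, #5, #6, #9, #10, #11, #12, #13, #14, #17, #23.
Of those, in Zone C: #3, #12, #17 → 3.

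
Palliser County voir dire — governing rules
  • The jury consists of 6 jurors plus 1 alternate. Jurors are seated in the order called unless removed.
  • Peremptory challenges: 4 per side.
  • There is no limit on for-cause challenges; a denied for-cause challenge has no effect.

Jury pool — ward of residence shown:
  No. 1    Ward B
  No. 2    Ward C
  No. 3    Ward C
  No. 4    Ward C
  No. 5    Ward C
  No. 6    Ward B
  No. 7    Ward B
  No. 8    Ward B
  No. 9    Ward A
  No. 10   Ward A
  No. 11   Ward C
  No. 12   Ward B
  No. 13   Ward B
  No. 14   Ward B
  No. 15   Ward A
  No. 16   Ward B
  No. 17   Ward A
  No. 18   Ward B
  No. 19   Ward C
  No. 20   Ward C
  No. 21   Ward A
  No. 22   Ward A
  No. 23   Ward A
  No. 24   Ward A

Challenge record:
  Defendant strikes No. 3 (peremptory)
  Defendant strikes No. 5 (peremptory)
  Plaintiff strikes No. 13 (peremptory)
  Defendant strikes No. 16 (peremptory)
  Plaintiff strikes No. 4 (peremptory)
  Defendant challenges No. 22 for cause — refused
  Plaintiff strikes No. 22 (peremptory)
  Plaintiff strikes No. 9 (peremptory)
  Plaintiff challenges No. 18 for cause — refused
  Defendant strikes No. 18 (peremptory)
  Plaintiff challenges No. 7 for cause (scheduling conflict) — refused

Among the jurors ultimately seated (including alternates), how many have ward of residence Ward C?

2

Removed: #3, #4, #5, #9, #13, #16, #18, #22.
Seated (7 incl. alternates): #1, #2, #6, #7, #8, #10, #11.
Of those, in Ward C: #2, #11 → 2.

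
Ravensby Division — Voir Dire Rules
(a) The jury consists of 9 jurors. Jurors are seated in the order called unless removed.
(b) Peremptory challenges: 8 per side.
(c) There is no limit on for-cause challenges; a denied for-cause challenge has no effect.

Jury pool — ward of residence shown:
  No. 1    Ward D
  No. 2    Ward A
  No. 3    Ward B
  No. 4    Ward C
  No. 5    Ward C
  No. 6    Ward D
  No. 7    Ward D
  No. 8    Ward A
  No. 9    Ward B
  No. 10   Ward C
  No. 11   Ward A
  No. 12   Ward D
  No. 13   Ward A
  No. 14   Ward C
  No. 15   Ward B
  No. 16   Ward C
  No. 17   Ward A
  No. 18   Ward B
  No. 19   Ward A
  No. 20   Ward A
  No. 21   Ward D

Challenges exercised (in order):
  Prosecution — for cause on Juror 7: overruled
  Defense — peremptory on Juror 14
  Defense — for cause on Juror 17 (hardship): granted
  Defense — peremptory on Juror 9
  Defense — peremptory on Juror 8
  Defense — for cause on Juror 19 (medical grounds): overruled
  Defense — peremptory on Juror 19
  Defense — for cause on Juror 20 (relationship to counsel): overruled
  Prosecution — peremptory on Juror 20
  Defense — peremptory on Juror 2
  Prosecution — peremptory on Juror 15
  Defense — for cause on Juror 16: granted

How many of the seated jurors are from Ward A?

1

Removed: #2, #8, #9, #14, #15, #16, #17, #19, #20.
Seated jurors 1–9: #1, #3, #4, #5, #6, #7, #10, #11, #12.
Of those, in Ward A: #11 → 1.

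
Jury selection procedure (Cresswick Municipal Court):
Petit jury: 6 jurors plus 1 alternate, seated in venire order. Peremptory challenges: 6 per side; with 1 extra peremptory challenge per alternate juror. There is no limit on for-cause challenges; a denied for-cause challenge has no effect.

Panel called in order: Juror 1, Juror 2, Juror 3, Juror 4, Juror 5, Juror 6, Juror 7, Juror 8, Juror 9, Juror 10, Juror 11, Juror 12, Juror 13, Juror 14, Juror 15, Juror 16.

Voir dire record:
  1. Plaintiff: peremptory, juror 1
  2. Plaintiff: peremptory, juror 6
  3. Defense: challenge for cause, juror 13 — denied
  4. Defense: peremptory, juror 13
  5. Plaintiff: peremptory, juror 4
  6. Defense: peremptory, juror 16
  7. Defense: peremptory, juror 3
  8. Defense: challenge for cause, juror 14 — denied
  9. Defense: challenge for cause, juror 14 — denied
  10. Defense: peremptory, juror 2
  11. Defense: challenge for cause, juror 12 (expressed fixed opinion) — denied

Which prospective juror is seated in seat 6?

Removed: #1, #2, #3, #4, #6, #13, #16. (#12, #14 stay — for-cause denied.)
Filling seats in venire order through position 6: #5, #7, #8, #9, #10, #11.
So seat 6 is #11.

11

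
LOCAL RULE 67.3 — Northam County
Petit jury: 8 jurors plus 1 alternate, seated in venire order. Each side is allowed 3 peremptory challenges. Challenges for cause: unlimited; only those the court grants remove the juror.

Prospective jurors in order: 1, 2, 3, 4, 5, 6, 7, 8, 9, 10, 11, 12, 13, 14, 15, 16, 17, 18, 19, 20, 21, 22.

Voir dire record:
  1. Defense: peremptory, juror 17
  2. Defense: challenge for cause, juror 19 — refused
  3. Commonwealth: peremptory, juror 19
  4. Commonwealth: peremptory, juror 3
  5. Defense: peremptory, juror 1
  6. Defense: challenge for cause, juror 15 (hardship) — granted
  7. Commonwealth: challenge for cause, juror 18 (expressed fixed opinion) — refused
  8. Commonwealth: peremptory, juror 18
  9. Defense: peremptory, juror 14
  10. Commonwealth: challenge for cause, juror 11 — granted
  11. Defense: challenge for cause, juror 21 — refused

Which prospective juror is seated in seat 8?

Removed: #1, #3, #11, #14, #15, #17, #18, #19. (#21 stays — for-cause denied.)
Seating in order: seats 1–8 → #2, #4, #5, #6, #7, #8, #9, #10; alternates → #12.
So seat 8 is #10.

10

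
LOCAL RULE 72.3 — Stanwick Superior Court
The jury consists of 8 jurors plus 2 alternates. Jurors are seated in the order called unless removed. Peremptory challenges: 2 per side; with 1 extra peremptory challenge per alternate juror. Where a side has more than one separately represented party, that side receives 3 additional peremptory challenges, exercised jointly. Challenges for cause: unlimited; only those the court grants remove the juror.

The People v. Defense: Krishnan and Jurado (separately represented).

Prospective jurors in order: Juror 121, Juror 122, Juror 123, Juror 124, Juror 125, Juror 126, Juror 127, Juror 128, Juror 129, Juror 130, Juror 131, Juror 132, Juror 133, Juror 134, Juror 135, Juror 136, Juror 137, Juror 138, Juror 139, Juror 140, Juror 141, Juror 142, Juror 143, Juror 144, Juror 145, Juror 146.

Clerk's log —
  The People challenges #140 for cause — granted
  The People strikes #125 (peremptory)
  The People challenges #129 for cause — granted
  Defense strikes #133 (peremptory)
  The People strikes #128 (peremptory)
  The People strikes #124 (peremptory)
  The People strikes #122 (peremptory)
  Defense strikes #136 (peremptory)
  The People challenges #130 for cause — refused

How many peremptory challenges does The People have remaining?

The People allotment: 2 base + 1 × 2 alternates = 4.
The People peremptories used: #125, #128, #124, #122 — 4 (for-cause on #140, #129, #130 don't count).
Remaining: 4 − 4 = 0.

0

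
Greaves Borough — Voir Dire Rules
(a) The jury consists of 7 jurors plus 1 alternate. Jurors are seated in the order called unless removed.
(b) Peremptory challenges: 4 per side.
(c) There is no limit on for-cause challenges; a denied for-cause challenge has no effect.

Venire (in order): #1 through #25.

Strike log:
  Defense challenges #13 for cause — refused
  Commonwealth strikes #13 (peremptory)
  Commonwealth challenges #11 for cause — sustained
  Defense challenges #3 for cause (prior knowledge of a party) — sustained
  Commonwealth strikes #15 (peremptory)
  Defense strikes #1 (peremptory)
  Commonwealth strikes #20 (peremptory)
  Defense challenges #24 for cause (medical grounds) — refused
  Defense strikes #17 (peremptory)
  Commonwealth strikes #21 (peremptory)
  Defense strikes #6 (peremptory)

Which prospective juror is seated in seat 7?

10

Removed: #1, #3, #6, #11, #13, #15, #17, #20, #21. (#24 stays — for-cause denied.)
Seating in order: seats 1–7 → #2, #4, #5, #7, #8, #9, #10; alternates → #12.
So seat 7 is #10.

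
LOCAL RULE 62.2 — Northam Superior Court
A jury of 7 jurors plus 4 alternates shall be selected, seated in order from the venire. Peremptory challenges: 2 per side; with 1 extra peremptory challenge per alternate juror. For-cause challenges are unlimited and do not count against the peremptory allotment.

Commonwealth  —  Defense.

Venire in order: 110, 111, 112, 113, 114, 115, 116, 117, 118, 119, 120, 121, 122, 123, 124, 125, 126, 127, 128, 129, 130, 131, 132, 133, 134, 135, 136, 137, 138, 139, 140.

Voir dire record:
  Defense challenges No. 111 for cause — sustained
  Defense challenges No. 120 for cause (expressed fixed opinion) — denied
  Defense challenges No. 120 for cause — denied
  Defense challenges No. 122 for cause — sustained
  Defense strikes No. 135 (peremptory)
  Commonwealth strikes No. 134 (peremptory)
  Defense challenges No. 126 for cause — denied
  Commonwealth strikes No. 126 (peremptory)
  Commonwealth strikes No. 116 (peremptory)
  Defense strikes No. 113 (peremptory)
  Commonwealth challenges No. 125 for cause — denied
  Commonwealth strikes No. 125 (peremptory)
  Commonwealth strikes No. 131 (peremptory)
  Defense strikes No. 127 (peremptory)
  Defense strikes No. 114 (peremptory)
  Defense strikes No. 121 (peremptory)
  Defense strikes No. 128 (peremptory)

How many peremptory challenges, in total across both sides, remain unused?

Commonwealth allotment: 2 base + 1 × 4 alternates = 6. Defense allotment: 2 base + 1 × 4 alternates = 6.
Commonwealth peremptories used: #134, #126, #116, #125, #131 — 5 (the for-cause on #125 doesn't count).
Defense peremptories used: #135, #113, #127, #114, #121, #128 — 6 (for-cause on #111, #120, #120, #122, #126 don't count).
Remaining: (6 − 5) + (6 − 6) = 1.

1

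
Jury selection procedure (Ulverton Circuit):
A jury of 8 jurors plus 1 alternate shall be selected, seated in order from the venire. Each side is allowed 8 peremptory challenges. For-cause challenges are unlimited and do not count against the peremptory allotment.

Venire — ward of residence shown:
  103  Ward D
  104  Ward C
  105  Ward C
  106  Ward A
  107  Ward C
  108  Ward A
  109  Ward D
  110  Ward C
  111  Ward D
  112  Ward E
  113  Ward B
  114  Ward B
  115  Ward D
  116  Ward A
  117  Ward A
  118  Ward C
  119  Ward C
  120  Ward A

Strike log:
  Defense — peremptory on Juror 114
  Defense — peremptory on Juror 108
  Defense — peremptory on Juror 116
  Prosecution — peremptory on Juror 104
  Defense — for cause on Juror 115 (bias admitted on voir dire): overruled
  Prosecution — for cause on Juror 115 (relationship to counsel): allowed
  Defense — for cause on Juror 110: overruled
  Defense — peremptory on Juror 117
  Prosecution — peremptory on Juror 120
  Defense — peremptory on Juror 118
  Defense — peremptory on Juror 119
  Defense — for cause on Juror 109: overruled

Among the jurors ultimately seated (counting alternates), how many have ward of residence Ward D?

3

Removed: #104, #108, #114, #115, #116, #117, #118, #119, #120.
Seated (9 incl. alternates): #103, #105, #106, #107, #109, #110, #111, #112, #113.
Of those, in Ward D: #103, #109, #111 → 3.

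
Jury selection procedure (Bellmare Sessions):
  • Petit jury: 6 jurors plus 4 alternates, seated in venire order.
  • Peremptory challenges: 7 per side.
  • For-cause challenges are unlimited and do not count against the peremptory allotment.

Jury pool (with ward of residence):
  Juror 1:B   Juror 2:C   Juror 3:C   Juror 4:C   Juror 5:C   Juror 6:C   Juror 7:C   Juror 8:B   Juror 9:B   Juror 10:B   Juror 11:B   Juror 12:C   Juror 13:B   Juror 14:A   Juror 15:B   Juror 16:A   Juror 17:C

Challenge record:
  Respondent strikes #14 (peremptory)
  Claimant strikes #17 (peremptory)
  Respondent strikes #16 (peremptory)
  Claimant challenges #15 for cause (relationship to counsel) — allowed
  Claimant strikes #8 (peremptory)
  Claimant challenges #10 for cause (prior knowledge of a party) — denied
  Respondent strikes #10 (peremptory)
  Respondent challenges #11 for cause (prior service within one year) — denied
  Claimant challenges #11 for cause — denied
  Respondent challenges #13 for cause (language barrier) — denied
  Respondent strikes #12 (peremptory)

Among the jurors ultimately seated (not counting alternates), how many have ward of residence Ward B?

1

Removed: #8, #10, #12, #14, #15, #16, #17.
Seated jurors 1–6: #1, #2, #3, #4, #5, #6 (alternates #7, #9, #11, #13 not counted).
Of those, in Ward B: #1 → 1.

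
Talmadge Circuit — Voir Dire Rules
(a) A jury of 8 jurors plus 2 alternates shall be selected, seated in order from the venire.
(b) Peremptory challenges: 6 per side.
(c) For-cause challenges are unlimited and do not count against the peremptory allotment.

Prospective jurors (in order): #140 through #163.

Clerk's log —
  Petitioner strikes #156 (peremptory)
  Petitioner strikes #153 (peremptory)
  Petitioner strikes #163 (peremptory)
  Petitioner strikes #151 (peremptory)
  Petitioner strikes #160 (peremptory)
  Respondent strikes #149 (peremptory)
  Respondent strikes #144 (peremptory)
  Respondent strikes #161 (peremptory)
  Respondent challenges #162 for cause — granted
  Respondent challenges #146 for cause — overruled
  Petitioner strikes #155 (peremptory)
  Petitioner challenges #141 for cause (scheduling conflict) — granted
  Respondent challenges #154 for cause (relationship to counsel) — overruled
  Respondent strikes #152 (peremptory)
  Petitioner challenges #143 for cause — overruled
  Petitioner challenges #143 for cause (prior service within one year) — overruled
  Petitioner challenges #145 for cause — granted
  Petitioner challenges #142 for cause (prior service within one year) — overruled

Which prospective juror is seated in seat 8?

154

Removed: #141, #144, #145, #149, #151, #152, #153, #155, #156, #160, #161, #162, #163. (#142, #143, #146, #154 stay — for-cause denied.)
Seating in order: seats 1–8 → #140, #142, #143, #146, #147, #148, #150, #154; alternates → #157, #158.
So seat 8 is #154.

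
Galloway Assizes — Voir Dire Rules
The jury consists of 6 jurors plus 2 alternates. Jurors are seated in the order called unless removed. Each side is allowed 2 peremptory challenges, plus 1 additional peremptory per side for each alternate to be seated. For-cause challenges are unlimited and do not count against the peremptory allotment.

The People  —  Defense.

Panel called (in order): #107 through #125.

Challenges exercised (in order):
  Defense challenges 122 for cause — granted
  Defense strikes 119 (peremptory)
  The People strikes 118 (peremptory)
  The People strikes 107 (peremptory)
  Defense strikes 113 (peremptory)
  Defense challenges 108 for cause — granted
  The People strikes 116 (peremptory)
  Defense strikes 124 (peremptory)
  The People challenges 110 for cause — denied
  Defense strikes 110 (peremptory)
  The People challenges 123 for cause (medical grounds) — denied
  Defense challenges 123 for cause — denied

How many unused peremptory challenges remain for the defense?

0

Defense allotment: 2 base + 1 × 2 alternates = 4.
Defense peremptories used: #119, #113, #124, #110 — 4 (for-cause on #122, #108, #123 don't count).
Remaining: 4 − 4 = 0.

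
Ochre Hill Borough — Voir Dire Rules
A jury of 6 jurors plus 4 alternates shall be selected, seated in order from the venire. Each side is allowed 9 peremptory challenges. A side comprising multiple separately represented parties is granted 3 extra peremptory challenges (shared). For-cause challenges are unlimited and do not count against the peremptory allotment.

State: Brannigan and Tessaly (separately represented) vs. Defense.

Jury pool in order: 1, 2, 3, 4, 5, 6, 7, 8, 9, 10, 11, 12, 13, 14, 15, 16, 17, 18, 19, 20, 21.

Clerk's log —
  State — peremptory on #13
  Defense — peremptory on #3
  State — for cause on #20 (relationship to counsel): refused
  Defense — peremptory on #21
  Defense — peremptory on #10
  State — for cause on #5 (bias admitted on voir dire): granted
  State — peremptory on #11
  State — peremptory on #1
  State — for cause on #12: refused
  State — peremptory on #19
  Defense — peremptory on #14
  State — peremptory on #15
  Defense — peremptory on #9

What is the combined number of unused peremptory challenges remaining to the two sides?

State allotment: 9 base + 3 multi-party = 12. Defense allotment: 9.
State peremptories used: #13, #11, #1, #19, #15 — 5 (for-cause on #20, #5, #12 don't count).
Defense peremptories used: #3, #21, #10, #14, #9 — 5.
Remaining: (12 − 5) + (9 − 5) = 11.

11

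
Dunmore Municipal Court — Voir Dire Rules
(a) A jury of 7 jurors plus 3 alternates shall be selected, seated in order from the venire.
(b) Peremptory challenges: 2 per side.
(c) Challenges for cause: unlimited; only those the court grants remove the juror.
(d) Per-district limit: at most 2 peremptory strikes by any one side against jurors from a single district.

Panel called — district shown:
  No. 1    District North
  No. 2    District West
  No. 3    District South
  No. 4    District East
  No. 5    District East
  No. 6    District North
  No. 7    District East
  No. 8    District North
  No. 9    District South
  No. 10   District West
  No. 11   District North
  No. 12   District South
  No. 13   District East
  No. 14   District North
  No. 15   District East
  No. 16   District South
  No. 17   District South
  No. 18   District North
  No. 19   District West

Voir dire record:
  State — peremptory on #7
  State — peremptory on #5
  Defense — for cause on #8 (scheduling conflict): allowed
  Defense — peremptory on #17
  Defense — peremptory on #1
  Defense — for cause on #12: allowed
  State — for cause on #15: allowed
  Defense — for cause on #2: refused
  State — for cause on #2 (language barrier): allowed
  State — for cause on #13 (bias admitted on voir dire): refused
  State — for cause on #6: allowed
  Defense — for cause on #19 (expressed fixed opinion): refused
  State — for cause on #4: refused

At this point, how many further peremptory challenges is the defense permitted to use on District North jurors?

Defense peremptories so far: #17, #1 — 2 of 2 used, 0 left overall.
Against District North: #1 — 1 used; per-district cap 2 leaves 1.
Binding limit: min(0, 1) = 0.

0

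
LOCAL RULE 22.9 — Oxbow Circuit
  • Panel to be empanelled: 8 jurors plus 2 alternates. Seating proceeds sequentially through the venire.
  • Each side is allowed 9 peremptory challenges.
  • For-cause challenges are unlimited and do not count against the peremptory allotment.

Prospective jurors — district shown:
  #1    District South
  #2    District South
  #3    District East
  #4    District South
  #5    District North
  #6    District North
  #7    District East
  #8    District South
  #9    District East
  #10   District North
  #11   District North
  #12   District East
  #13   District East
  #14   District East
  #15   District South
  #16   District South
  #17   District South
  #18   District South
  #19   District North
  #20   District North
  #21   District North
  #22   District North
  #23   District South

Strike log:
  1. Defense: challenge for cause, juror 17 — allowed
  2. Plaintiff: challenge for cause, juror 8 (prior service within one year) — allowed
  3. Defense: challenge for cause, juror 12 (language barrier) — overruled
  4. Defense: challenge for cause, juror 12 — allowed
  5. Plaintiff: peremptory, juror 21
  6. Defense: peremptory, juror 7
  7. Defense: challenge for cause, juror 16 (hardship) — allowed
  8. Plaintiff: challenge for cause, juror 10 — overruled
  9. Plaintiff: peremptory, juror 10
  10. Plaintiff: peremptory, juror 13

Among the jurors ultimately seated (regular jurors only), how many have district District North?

3

Removed: #7, #8, #10, #12, #13, #16, #17, #21.
Seated jurors 1–8: #1, #2, #3, #4, #5, #6, #9, #11 (alternates #14, #15 not counted).
Of those, in District North: #5, #6, #11 → 3.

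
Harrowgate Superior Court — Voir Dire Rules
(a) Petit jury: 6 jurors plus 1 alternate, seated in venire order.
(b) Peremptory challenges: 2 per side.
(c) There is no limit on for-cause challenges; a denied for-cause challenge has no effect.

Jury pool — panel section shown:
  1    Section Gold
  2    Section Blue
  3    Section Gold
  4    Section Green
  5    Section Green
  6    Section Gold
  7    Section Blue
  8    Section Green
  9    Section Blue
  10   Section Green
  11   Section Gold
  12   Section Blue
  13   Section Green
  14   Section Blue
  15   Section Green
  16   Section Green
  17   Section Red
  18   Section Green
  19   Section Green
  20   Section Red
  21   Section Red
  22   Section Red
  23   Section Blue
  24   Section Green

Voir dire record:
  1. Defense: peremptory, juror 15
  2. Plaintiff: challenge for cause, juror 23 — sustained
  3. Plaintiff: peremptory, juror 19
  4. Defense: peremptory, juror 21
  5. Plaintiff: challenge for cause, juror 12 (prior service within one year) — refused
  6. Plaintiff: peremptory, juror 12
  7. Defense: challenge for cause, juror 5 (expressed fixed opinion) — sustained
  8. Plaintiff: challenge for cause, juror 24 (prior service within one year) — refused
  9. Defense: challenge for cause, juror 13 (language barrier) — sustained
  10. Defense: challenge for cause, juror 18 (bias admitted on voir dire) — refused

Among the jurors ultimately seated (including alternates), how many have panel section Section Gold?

3

Removed: #5, #12, #13, #15, #19, #21, #23.
Seated (7 incl. alternates): #1, #2, #3, #4, #6, #7, #8.
Of those, in Section Gold: #1, #3, #6 → 3.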